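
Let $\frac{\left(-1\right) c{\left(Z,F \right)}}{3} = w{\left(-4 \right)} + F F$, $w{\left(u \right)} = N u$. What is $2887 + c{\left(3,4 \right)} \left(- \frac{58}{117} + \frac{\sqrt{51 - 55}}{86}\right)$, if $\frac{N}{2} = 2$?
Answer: $2887$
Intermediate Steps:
$N = 4$ ($N = 2 \cdot 2 = 4$)
$w{\left(u \right)} = 4 u$
$c{\left(Z,F \right)} = 48 - 3 F^{2}$ ($c{\left(Z,F \right)} = - 3 \left(4 \left(-4\right) + F F\right) = - 3 \left(-16 + F^{2}\right) = 48 - 3 F^{2}$)
$2887 + c{\left(3,4 \right)} \left(- \frac{58}{117} + \frac{\sqrt{51 - 55}}{86}\right) = 2887 + \left(48 - 3 \cdot 4^{2}\right) \left(- \frac{58}{117} + \frac{\sqrt{51 - 55}}{86}\right) = 2887 + \left(48 - 48\right) \left(\left(-58\right) \frac{1}{117} + \sqrt{-4} \cdot \frac{1}{86}\right) = 2887 + \left(48 - 48\right) \left(- \frac{58}{117} + 2 i \frac{1}{86}\right) = 2887 + 0 \left(- \frac{58}{117} + \frac{i}{43}\right) = 2887 + 0 = 2887$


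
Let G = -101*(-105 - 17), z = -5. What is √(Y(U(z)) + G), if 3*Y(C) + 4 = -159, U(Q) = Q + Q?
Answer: √110409/3 ≈ 110.76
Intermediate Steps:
U(Q) = 2*Q
Y(C) = -163/3 (Y(C) = -4/3 + (⅓)*(-159) = -4/3 - 53 = -163/3)
G = 12322 (G = -101*(-122) = 12322)
√(Y(U(z)) + G) = √(-163/3 + 12322) = √(36803/3) = √110409/3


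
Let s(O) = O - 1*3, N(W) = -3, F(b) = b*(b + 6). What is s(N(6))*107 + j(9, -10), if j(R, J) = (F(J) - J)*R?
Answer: -192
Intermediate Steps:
F(b) = b*(6 + b)
s(O) = -3 + O (s(O) = O - 3 = -3 + O)
j(R, J) = R*(-J + J*(6 + J)) (j(R, J) = (J*(6 + J) - J)*R = (-J + J*(6 + J))*R = R*(-J + J*(6 + J)))
s(N(6))*107 + j(9, -10) = (-3 - 3)*107 - 10*9*(5 - 10) = -6*107 - 10*9*(-5) = -642 + 450 = -192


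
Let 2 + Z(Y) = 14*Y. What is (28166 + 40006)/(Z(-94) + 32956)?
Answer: 11362/5273 ≈ 2.1548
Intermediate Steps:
Z(Y) = -2 + 14*Y
(28166 + 40006)/(Z(-94) + 32956) = (28166 + 40006)/((-2 + 14*(-94)) + 32956) = 68172/((-2 - 1316) + 32956) = 68172/(-1318 + 32956) = 68172/31638 = 68172*(1/31638) = 11362/5273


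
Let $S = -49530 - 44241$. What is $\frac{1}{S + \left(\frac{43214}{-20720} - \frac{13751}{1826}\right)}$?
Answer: $- \frac{9458680}{887040839651} \approx -1.0663 \cdot 10^{-5}$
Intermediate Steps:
$S = -93771$ ($S = -49530 - 44241 = -93771$)
$\frac{1}{S + \left(\frac{43214}{-20720} - \frac{13751}{1826}\right)} = \frac{1}{-93771 + \left(\frac{43214}{-20720} - \frac{13751}{1826}\right)} = \frac{1}{-93771 + \left(43214 \left(- \frac{1}{20720}\right) - \frac{13751}{1826}\right)} = \frac{1}{-93771 - \frac{90957371}{9458680}} = \frac{1}{- \frac{887040839651}{9458680}} = - \frac{9458680}{887040839651}$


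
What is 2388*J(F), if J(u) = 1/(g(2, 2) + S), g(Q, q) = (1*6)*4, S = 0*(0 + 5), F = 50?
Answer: 199/2 ≈ 99.500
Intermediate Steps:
S = 0 (S = 0*5 = 0)
g(Q, q) = 24 (g(Q, q) = 6*4 = 24)
J(u) = 1/24 (J(u) = 1/(24 + 0) = 1/24)
2388*J(F) = 2388*(1/24) = 199/2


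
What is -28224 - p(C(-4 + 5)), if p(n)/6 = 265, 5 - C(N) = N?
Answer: -29814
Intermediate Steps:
C(N) = 5 - N
p(n) = 1590 (p(n) = 6*265 = 1590)
-28224 - p(C(-4 + 5)) = -28224 - 1*1590 = -28224 - 1590 = -29814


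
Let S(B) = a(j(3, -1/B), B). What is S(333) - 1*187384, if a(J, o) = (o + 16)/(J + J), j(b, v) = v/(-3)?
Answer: -26117/2 ≈ -13059.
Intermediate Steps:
j(b, v) = -v/3 (j(b, v) = v*(-⅓) = -v/3)
a(J, o) = (16 + o)/(2*J) (a(J, o) = (16 + o)/((2*J)) = (16 + o)*(1/(2*J)) = (16 + o)/(2*J))
S(B) = 3*B*(16 + B)/2 (S(B) = (16 + B)/(2*((-(-1)/(3*B)))) = (16 + B)/(2*((1/(3*B)))) = (3*B)*(16 + B)/2 = 3*B*(16 + B)/2)
S(333) - 1*187384 = (3/2)*333*(16 + 333) - 1*187384 = (3/2)*333*349 - 187384 = 348651/2 - 187384 = -26117/2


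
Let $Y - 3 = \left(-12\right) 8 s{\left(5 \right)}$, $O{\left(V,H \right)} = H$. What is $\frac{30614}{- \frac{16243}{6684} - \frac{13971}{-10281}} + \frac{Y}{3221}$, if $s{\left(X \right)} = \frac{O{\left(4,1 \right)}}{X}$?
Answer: $- \frac{11293574707963173}{395174392165} \approx -28579.0$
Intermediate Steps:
$s{\left(X \right)} = \frac{1}{X}$ ($s{\left(X \right)} = 1 \frac{1}{X} = \frac{1}{X}$)
$Y = - \frac{81}{5}$ ($Y = 3 + \frac{\left(-12\right) 8}{5} = 3 - \frac{96}{5} = - \frac{81}{5} \approx -16.2$)
$\frac{30614}{- \frac{16243}{6684} - \frac{13971}{-10281}} + \frac{Y}{3221} = \frac{30614}{- \frac{16243}{6684} - \frac{13971}{-10281}} - \frac{81}{5 \cdot 3221} = \frac{30614}{\left(-16243\right) \frac{1}{6684} - - \frac{4657}{3427}} - \frac{81}{16105} = \frac{30614}{- \frac{16243}{6684} + \frac{4657}{3427}} - \frac{81}{16105} = \frac{30614}{- \frac{24537373}{22906068}} - \frac{81}{16105} = 30614 \left(- \frac{22906068}{24537373}\right) - \frac{81}{16105} = - \frac{701246365752}{24537373} - \frac{81}{16105} = - \frac{11293574707963173}{395174392165}$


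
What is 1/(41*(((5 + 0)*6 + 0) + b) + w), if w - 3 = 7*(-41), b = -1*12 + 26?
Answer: 1/1520 ≈ 0.00065789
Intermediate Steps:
b = 14 (b = -12 + 26 = 14)
w = -284 (w = 3 + 7*(-41) = 3 - 287 = -284)
1/(41*(((5 + 0)*6 + 0) + b) + w) = 1/(41*(((5 + 0)*6 + 0) + 14) - 284) = 1/(41*((5*6 + 0) + 14) - 284) = 1/(41*((30 + 0) + 14) - 284) = 1/(41*(30 + 14) - 284) = 1/(41*44 - 284) = 1/(1804 - 284) = 1/1520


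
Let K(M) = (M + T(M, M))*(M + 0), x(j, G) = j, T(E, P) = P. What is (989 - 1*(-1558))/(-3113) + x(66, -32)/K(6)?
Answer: 13/132 ≈ 0.098485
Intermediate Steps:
K(M) = 2*M² (K(M) = (M + M)*(M + 0) = (2*M)*M = 2*M²)
(989 - 1*(-1558))/(-3113) + x(66, -32)/K(6) = (989 - 1*(-1558))/(-3113) + 66/((2*6²)) = (989 + 1558)*(-1/3113) + 66/((2*36)) = 2547*(-1/3113) + 66/72 = -9/11 + 66*(1/72) = -9/11 + 11/12 = 13/132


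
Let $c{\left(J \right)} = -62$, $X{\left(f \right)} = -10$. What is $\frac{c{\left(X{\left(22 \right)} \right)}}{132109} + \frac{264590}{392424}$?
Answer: $\frac{17465195011}{25921371108} \approx 0.67378$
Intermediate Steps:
$\frac{c{\left(X{\left(22 \right)} \right)}}{132109} + \frac{264590}{392424} = - \frac{62}{132109} + \frac{264590}{392424} = \left(-62\right) \frac{1}{132109} + 264590 \cdot \frac{1}{392424} = - \frac{62}{132109} + \frac{132295}{196212} = \frac{17465195011}{25921371108}$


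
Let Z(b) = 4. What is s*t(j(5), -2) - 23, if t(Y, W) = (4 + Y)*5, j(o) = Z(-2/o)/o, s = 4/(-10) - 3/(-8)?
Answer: -118/5 ≈ -23.600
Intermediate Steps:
s = -1/40 (s = 4*(-1/10) - 3*(-1/8) = -2/5 + 3/8 = -1/40 ≈ -0.025000)
j(o) = 4/o
t(Y, W) = 20 + 5*Y
s*t(j(5), -2) - 23 = -(20 + 5*(4/5))/40 - 23 = -(20 + 4)/40 - 23 = -1/40*24 - 23 = -3/5 - 23 = -118/5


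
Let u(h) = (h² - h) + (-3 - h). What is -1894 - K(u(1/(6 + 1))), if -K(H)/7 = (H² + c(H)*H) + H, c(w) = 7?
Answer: -686762/343 ≈ -2002.2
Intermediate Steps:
u(h) = -3 + h² - 2*h
K(H) = -56*H - 7*H² (K(H) = -7*((H² + 7*H) + H) = -7*(H² + 8*H) = -56*H - 7*H²)
-1894 - K(u(1/(6 + 1))) = -1894 - (-7)*(-3 + (1/(6 + 1))² - 2/(6 + 1))*(8 + (-3 + (1/(6 + 1))² - 2/(6 + 1))) = -1894 - (-7)*(-3 + (1/7)² - 2/7)*(8 + (-3 + (1/7)² - 2/7)) = -1894 - (-7)*(-3 + (⅐)² - 2*⅐)*(8 + (-3 + (⅐)² - 2*⅐)) = -1894 - (-7)*(-3 + 1/49 - 2/7)*(8 + (-3 + 1/49 - 2/7)) = -1894 - (-7)*(-160)*(8 - 160/49)/49 = -1894 - (-7)*(-160)*232/(49*49) = -1894 - 1*37120/343 = -1894 - 37120/343 = -686762/343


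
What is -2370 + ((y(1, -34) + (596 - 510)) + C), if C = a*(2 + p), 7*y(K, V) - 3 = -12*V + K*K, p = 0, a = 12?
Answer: -15408/7 ≈ -2201.1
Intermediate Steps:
y(K, V) = 3/7 - 12*V/7 + K²/7 (y(K, V) = 3/7 + (-12*V + K*K)/7 = 3/7 + (-12*V + K²)/7 = 3/7 + (K² - 12*V)/7 = 3/7 + (-12*V/7 + K²/7) = 3/7 - 12*V/7 + K²/7)
C = 24 (C = 12*(2 + 0) = 12*2 = 24)
-2370 + ((y(1, -34) + (596 - 510)) + C) = -2370 + (((3/7 - 12/7*(-34) + (⅐)*1²) + (596 - 510)) + 24) = -2370 + (((3/7 + 408/7 + (⅐)*1) + 86) + 24) = -2370 + (((3/7 + 408/7 + ⅐) + 86) + 24) = -2370 + ((412/7 + 86) + 24) = -2370 + (1014/7 + 24) = -2370 + 1182/7 = -15408/7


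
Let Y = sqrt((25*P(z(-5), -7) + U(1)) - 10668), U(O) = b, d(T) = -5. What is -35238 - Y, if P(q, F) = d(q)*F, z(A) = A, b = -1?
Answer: -35238 - I*sqrt(9794) ≈ -35238.0 - 98.965*I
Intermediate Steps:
U(O) = -1
P(q, F) = -5*F
Y = I*sqrt(9794) (Y = sqrt((25*(-5*(-7)) - 1) - 10668) = sqrt((25*35 - 1) - 10668) = sqrt((875 - 1) - 10668) = sqrt(874 - 10668) = sqrt(-9794) = I*sqrt(9794) ≈ 98.965*I)
-35238 - Y = -35238 - I*sqrt(9794)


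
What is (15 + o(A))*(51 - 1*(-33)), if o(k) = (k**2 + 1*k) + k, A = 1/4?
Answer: 5229/4 ≈ 1307.3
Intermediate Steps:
A = 1/4 ≈ 0.25000
o(k) = k**2 + 2*k (o(k) = (k**2 + k) + k = (k + k**2) + k = k**2 + 2*k)
(15 + o(A))*(51 - 1*(-33)) = (15 + (2 + 1/4)/4)*(51 - 1*(-33)) = (15 + (1/4)*(9/4))*(51 + 33) = (15 + 9/16)*84 = (249/16)*84 = 5229/4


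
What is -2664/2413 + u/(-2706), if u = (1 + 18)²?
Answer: -8079877/6529578 ≈ -1.2374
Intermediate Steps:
u = 361 (u = 19² = 361)
-2664/2413 + u/(-2706) = -2664/2413 + 361/(-2706) = -2664*1/2413 + 361*(-1/2706) = -2664/2413 - 361/2706 = -8079877/6529578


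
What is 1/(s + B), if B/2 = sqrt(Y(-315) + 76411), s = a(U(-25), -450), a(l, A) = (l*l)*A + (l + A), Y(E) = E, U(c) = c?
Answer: -281725/79368671241 - 16*sqrt(1189)/79368671241 ≈ -3.5565e-6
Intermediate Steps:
a(l, A) = A + l + A*l**2 (a(l, A) = l**2*A + (A + l) = A*l**2 + (A + l) = A + l + A*l**2)
s = -281725 (s = -450 - 25 - 450*(-25)**2 = -450 - 25 - 450*625 = -450 - 25 - 281250 = -281725)
B = 16*sqrt(1189) (B = 2*sqrt(-315 + 76411) = 2*sqrt(76096) = 2*(8*sqrt(1189)) = 16*sqrt(1189) ≈ 551.71)
1/(s + B) = 1/(-281725 + 16*sqrt(1189))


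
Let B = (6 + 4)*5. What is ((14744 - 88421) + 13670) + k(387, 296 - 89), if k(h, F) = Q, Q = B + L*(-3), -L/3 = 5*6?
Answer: -59687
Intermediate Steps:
L = -90 (L = -15*6 = -3*30 = -90)
B = 50 (B = 10*5 = 50)
Q = 320 (Q = 50 - 90*(-3) = 50 + 270 = 320)
k(h, F) = 320
((14744 - 88421) + 13670) + k(387, 296 - 89) = ((14744 - 88421) + 13670) + 320 = (-73677 + 13670) + 320 = -60007 + 320 = -59687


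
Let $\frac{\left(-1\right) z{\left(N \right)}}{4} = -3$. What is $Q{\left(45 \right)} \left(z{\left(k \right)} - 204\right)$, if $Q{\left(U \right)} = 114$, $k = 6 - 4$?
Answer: $-21888$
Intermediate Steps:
$k = 2$
$z{\left(N \right)} = 12$ ($z{\left(N \right)} = \left(-4\right) \left(-3\right) = 12$)
$Q{\left(45 \right)} \left(z{\left(k \right)} - 204\right) = 114 \left(12 - 204\right) = 114 \left(-192\right) = -21888$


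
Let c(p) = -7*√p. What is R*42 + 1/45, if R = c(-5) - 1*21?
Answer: -39689/45 - 294*I*√5 ≈ -881.98 - 657.4*I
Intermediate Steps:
R = -21 - 7*I*√5 (R = -7*I*√5 - 1*21 = -7*I*√5 - 21 = -21 - 7*I*√5 ≈ -21.0 - 15.652*I)
R*42 + 1/45 = (-21 - 7*I*√5)*42 + 1/45 = (-882 - 294*I*√5) + 1/45 = -39689/45 - 294*I*√5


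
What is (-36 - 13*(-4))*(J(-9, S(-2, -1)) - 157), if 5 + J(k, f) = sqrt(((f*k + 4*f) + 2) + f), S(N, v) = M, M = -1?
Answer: -2592 + 16*sqrt(6) ≈ -2552.8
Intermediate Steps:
S(N, v) = -1
J(k, f) = -5 + sqrt(2 + 5*f + f*k) (J(k, f) = -5 + sqrt(((f*k + 4*f) + 2) + f) = -5 + sqrt(((4*f + f*k) + 2) + f) = -5 + sqrt((2 + 4*f + f*k) + f) = -5 + sqrt(2 + 5*f + f*k))
(-36 - 13*(-4))*(J(-9, S(-2, -1)) - 157) = (-36 - 13*(-4))*((-5 + sqrt(2 + 5*(-1) - 1*(-9))) - 157) = (-36 + 52)*((-5 + sqrt(2 - 5 + 9)) - 157) = 16*((-5 + sqrt(6)) - 157) = 16*(-162 + sqrt(6)) = -2592 + 16*sqrt(6)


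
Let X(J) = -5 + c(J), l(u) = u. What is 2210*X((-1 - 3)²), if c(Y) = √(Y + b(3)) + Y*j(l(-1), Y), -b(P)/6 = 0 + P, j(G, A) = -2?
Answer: -81770 + 2210*I*√2 ≈ -81770.0 + 3125.4*I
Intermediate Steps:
b(P) = -6*P (b(P) = -6*(0 + P) = -6*P)
c(Y) = √(-18 + Y) - 2*Y (c(Y) = √(Y - 6*3) + Y*(-2) = √(Y - 18) - 2*Y = √(-18 + Y) - 2*Y)
X(J) = -5 + √(-18 + J) - 2*J (X(J) = -5 + (√(-18 + J) - 2*J) = -5 + √(-18 + J) - 2*J)
2210*X((-1 - 3)²) = 2210*(-5 + √(-18 + (-1 - 3)²) - 2*(-1 - 3)²) = 2210*(-5 + √(-18 + (-4)²) - 2*(-4)²) = 2210*(-5 + √(-18 + 16) - 2*16) = 2210*(-5 + √(-2) - 32) = 2210*(-5 + I*√2 - 32) = 2210*(-37 + I*√2) = -81770 + 2210*I*√2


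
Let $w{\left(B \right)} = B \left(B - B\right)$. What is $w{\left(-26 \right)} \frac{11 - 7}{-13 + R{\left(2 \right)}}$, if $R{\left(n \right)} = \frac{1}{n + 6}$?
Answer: $0$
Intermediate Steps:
$R{\left(n \right)} = \frac{1}{6 + n}$
$w{\left(B \right)} = 0$ ($w{\left(B \right)} = B 0 = 0$)
$w{\left(-26 \right)} \frac{11 - 7}{-13 + R{\left(2 \right)}} = 0 \frac{11 - 7}{-13 + \frac{1}{6 + 2}} = 0 \frac{4}{-13 + \frac{1}{8}} = 0 \frac{4}{- \frac{103}{8}} = 0 \cdot 4 \left(- \frac{8}{103}\right) = 0 \left(- \frac{32}{103}\right) = 0$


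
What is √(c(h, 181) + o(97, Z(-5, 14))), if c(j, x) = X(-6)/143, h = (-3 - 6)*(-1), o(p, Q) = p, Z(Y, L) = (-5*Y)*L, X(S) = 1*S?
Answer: √1982695/143 ≈ 9.8467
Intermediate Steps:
X(S) = S
Z(Y, L) = -5*L*Y
h = 9 (h = -9*(-1) = 9)
c(j, x) = -6/143
√(c(h, 181) + o(97, Z(-5, 14))) = √(-6/143 + 97) = √(13865/143) = √1982695/143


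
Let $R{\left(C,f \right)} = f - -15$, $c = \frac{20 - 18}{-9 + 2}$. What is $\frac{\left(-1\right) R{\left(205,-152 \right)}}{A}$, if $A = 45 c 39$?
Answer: $- \frac{959}{3510} \approx -0.27322$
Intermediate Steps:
$c = - \frac{2}{7}$ ($c = \frac{2}{-7} = 2 \left(- \frac{1}{7}\right) = - \frac{2}{7} \approx -0.28571$)
$R{\left(C,f \right)} = 15 + f$ ($R{\left(C,f \right)} = f + 15 = 15 + f$)
$A = - \frac{3510}{7}$ ($A = 45 \left(- \frac{2}{7}\right) 39 = \left(- \frac{90}{7}\right) 39 = - \frac{3510}{7} \approx -501.43$)
$\frac{\left(-1\right) R{\left(205,-152 \right)}}{A} = \frac{\left(-1\right) \left(15 - 152\right)}{- \frac{3510}{7}} = \left(-1\right) \left(-137\right) \left(- \frac{7}{3510}\right) = 137 \left(- \frac{7}{3510}\right) = - \frac{959}{3510}$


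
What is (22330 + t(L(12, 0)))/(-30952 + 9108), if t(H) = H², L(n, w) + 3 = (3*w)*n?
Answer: -22339/21844 ≈ -1.0227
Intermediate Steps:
L(n, w) = -3 + 3*n*w (L(n, w) = -3 + (3*w)*n = -3 + 3*n*w)
(22330 + t(L(12, 0)))/(-30952 + 9108) = (22330 + (-3 + 3*12*0)²)/(-30952 + 9108) = (22330 + (-3 + 0)²)/(-21844) = (22330 + (-3)²)*(-1/21844) = (22330 + 9)*(-1/21844) = 22339*(-1/21844) = -22339/21844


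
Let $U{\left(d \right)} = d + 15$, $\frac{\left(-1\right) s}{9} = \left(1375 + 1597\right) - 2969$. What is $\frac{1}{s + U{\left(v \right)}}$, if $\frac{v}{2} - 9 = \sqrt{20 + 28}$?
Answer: $- \frac{1}{26} + \frac{2 \sqrt{3}}{39} \approx 0.050362$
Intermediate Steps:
$s = -27$ ($s = - 9 \left(\left(1375 + 1597\right) - 2969\right) = - 9 \left(2972 - 2969\right) = \left(-9\right) 3 = -27$)
$v = 18 + 8 \sqrt{3}$ ($v = 18 + 2 \sqrt{20 + 28} = 18 + 2 \sqrt{48} = 18 + 2 \cdot 4 \sqrt{3} = 18 + 8 \sqrt{3} \approx 31.856$)
$U{\left(d \right)} = 15 + d$
$\frac{1}{s + U{\left(v \right)}} = \frac{1}{-27 + \left(15 + \left(18 + 8 \sqrt{3}\right)\right)} = \frac{1}{-27 + \left(33 + 8 \sqrt{3}\right)} = \frac{1}{6 + 8 \sqrt{3}}$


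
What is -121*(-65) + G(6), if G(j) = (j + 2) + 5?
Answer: 7878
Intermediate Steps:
G(j) = 7 + j (G(j) = (2 + j) + 5 = 7 + j)
-121*(-65) + G(6) = -121*(-65) + (7 + 6) = 7865 + 13 = 7878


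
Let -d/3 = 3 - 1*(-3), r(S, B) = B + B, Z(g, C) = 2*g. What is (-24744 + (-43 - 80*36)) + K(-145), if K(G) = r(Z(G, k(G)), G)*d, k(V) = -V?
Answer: -22447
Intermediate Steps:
r(S, B) = 2*B
d = -18 (d = -3*(3 - 1*(-3)) = -3*(3 + 3) = -3*6 = -18)
K(G) = -36*G (K(G) = (2*G)*(-18) = -36*G)
(-24744 + (-43 - 80*36)) + K(-145) = (-24744 + (-43 - 80*36)) - 36*(-145) = (-24744 + (-43 - 2880)) + 5220 = (-24744 - 2923) + 5220 = -27667 + 5220 = -22447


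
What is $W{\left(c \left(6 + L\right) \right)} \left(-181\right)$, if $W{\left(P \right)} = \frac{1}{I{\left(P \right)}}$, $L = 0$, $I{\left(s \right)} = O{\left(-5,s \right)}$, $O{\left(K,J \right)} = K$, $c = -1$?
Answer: $\frac{181}{5} \approx 36.2$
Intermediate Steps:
$I{\left(s \right)} = -5$
$W{\left(P \right)} = - \frac{1}{5}$ ($W{\left(P \right)} = \frac{1}{-5} = - \frac{1}{5}$)
$W{\left(c \left(6 + L\right) \right)} \left(-181\right) = \left(- \frac{1}{5}\right) \left(-181\right) = \frac{181}{5}$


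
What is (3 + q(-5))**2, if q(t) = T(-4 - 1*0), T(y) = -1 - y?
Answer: 36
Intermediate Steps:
q(t) = 3 (q(t) = -1 - (-4 - 1*0) = -1 - (-4 + 0) = -1 - 1*(-4) = -1 + 4 = 3)
(3 + q(-5))**2 = (3 + 3)**2 = 6**2 = 36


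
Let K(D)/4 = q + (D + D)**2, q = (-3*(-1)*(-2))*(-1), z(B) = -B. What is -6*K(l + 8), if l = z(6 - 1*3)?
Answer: -2544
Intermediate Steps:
q = 6 (q = (3*(-2))*(-1) = -6*(-1) = 6)
l = -3 (l = -(6 - 1*3) = -(6 - 3) = -1*3 = -3)
K(D) = 24 + 16*D**2 (K(D) = 4*(6 + (D + D)**2) = 4*(6 + (2*D)**2) = 4*(6 + 4*D**2) = 24 + 16*D**2)
-6*K(l + 8) = -6*(24 + 16*(-3 + 8)**2) = -6*(24 + 16*5**2) = -6*(24 + 16*25) = -6*(24 + 400) = -6*424 = -2544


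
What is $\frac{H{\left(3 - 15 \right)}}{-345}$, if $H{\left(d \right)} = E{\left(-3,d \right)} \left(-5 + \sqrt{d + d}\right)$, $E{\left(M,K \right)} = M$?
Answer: $- \frac{1}{23} + \frac{2 i \sqrt{6}}{115} \approx -0.043478 + 0.0426 i$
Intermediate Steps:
$H{\left(d \right)} = 15 - 3 \sqrt{2} \sqrt{d}$ ($H{\left(d \right)} = - 3 \left(-5 + \sqrt{d + d}\right) = - 3 \left(-5 + \sqrt{2 d}\right) = - 3 \left(-5 + \sqrt{2} \sqrt{d}\right) = 15 - 3 \sqrt{2} \sqrt{d}$)
$\frac{H{\left(3 - 15 \right)}}{-345} = \frac{15 - 3 \sqrt{2} \sqrt{3 - 15}}{-345} = \left(15 - 3 \sqrt{2} \sqrt{-12}\right) \left(- \frac{1}{345}\right) = \left(15 - 3 \sqrt{2} \cdot 2 i \sqrt{3}\right) \left(- \frac{1}{345}\right) = \left(15 - 6 i \sqrt{6}\right) \left(- \frac{1}{345}\right) = - \frac{1}{23} + \frac{2 i \sqrt{6}}{115}$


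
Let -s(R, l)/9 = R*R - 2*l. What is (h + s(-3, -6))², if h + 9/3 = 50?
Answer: 20164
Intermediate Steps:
h = 47 (h = -3 + 50 = 47)
s(R, l) = -9*R² + 18*l (s(R, l) = -9*(R*R - 2*l) = -9*(R² - 2*l) = -9*R² + 18*l)
(h + s(-3, -6))² = (47 + (-9*(-3)² + 18*(-6)))² = (47 + (-9*9 - 108))² = (47 + (-81 - 108))² = (47 - 189)² = (-142)² = 20164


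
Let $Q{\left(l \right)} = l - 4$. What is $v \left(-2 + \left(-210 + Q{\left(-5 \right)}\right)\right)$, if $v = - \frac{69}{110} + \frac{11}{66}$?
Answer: $\frac{16796}{165} \approx 101.79$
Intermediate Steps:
$Q{\left(l \right)} = -4 + l$
$v = - \frac{76}{165}$ ($v = \left(-69\right) \frac{1}{110} + 11 \cdot \frac{1}{66} = - \frac{69}{110} + \frac{1}{6} = - \frac{76}{165} \approx -0.46061$)
$v \left(-2 + \left(-210 + Q{\left(-5 \right)}\right)\right) = - \frac{76 \left(-2 - 219\right)}{165} = \left(- \frac{76}{165}\right) \left(-221\right) = \frac{16796}{165}$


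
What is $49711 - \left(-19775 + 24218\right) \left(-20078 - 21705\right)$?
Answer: $185691580$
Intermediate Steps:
$49711 - \left(-19775 + 24218\right) \left(-20078 - 21705\right) = 49711 - 4443 \left(-41783\right) = 49711 - -185641869 = 49711 + 185641869 = 185691580$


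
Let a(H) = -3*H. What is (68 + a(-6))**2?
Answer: 7396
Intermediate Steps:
(68 + a(-6))**2 = (68 - 3*(-6))**2 = (68 + 18)**2 = 86**2 = 7396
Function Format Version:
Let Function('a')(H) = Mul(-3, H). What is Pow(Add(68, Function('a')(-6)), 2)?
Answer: 7396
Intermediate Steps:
Pow(Add(68, Function('a')(-6)), 2) = Pow(Add(68, Mul(-3, -6)), 2) = Pow(Add(68, 18), 2) = Pow(86, 2) = 7396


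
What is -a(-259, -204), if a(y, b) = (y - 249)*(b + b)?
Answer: -207264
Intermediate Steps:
a(y, b) = 2*b*(-249 + y) (a(y, b) = (-249 + y)*(2*b) = 2*b*(-249 + y))
-a(-259, -204) = -2*(-204)*(-249 - 259) = -2*(-204)*(-508) = -1*207264 = -207264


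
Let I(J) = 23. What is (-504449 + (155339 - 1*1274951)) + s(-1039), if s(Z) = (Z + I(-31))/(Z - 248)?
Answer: -2090165491/1287 ≈ -1.6241e+6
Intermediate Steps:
s(Z) = (23 + Z)/(-248 + Z) (s(Z) = (Z + 23)/(Z - 248) = (23 + Z)/(-248 + Z))
(-504449 + (155339 - 1*1274951)) + s(-1039) = (-504449 + (155339 - 1*1274951)) + (23 - 1039)/(-248 - 1039) = (-504449 + (155339 - 1274951)) - 1016/(-1287) = (-504449 - 1119612) - 1/1287*(-1016) = -1624061 + 1016/1287 = -2090165491/1287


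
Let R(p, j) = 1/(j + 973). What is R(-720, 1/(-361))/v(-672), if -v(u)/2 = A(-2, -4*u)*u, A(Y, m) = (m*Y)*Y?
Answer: 361/5075833061376 ≈ 7.1121e-11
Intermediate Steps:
R(p, j) = 1/(973 + j)
A(Y, m) = m*Y**2 (A(Y, m) = (Y*m)*Y = m*Y**2)
v(u) = 32*u**2 (v(u) = -2*-4*u*(-2)**2*u = -2*-4*u*4*u = -2*(-16*u)*u = -(-32)*u**2 = 32*u**2)
R(-720, 1/(-361))/v(-672) = 1/((973 + 1/(-361))*((32*(-672)**2))) = 1/((973 - 1/361)*((32*451584))) = 1/((351252/361)*14450688) = (361/351252)*(1/14450688) = 361/5075833061376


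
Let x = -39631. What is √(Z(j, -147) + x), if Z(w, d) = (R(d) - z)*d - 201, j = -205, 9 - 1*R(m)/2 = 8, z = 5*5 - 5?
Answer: I*√37186 ≈ 192.84*I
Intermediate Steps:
z = 20 (z = 25 - 5 = 20)
R(m) = 2 (R(m) = 18 - 2*8 = 18 - 16 = 2)
Z(w, d) = -201 - 18*d (Z(w, d) = (2 - 1*20)*d - 201 = (2 - 20)*d - 201 = -18*d - 201 = -201 - 18*d)
√(Z(j, -147) + x) = √((-201 - 18*(-147)) - 39631) = √((-201 + 2646) - 39631) = √(2445 - 39631) = √(-37186) = I*√37186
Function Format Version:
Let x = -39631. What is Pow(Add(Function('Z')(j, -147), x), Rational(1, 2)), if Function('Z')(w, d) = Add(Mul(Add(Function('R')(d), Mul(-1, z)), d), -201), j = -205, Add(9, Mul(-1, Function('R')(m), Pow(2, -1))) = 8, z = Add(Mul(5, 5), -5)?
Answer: Mul(I, Pow(37186, Rational(1, 2))) ≈ Mul(192.84, I)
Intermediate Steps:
z = 20 (z = Add(25, -5) = 20)
Function('R')(m) = 2 (Function('R')(m) = Add(18, Mul(-2, 8)) = Add(18, -16) = 2)
Function('Z')(w, d) = Add(-201, Mul(-18, d)) (Function('Z')(w, d) = Add(Mul(Add(2, Mul(-1, 20)), d), -201) = Add(Mul(Add(2, -20), d), -201) = Add(Mul(-18, d), -201) = Add(-201, Mul(-18, d)))
Pow(Add(Function('Z')(j, -147), x), Rational(1, 2)) = Pow(Add(Add(-201, Mul(-18, -147)), -39631), Rational(1, 2)) = Pow(Add(Add(-201, 2646), -39631), Rational(1, 2)) = Pow(Add(2445, -39631), Rational(1, 2)) = Pow(-37186, Rational(1, 2)) = Mul(I, Pow(37186, Rational(1, 2)))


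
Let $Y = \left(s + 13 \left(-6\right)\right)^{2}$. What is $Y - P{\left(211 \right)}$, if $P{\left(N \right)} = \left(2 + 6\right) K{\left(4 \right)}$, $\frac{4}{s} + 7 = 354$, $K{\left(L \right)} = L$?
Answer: $\frac{728498756}{120409} \approx 6050.2$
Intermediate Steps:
$s = \frac{4}{347}$ ($s = \frac{4}{-7 + 354} = \frac{4}{347} \approx 0.011527$)
$P{\left(N \right)} = 32$ ($P{\left(N \right)} = \left(2 + 6\right) 4 = 8 \cdot 4 = 32$)
$Y = \frac{732351844}{120409}$ ($Y = \left(\frac{4}{347} + 13 \left(-6\right)\right)^{2} = \left(\frac{4}{347} - 78\right)^{2} = \left(- \frac{27062}{347}\right)^{2} = \frac{732351844}{120409} \approx 6082.2$)
$Y - P{\left(211 \right)} = \frac{732351844}{120409} - 32 = \frac{728498756}{120409}$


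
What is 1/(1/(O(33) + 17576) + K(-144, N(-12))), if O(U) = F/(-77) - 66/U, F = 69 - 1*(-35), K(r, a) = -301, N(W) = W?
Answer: -1353094/407281217 ≈ -0.0033223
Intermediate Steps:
F = 104 (F = 69 + 35 = 104)
O(U) = -104/77 - 66/U (O(U) = 104/(-77) - 66/U = 104*(-1/77) - 66/U = -104/77 - 66/U)
1/(1/(O(33) + 17576) + K(-144, N(-12))) = 1/(1/((-104/77 - 66/33) + 17576) - 301) = 1/(1/((-104/77 - 66*1/33) + 17576) - 301) = 1/(1/((-104/77 - 2) + 17576) - 301) = 1/(1/(-258/77 + 17576) - 301) = 1/(1/(1353094/77) - 301) = 1/(77/1353094 - 301) = 1/(-407281217/1353094) = -1353094/407281217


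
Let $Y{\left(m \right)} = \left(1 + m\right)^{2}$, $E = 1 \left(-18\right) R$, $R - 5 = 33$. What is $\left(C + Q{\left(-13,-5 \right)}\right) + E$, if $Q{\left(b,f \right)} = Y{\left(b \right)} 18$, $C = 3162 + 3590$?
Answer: $8660$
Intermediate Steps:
$R = 38$ ($R = 5 + 33 = 38$)
$E = -684$ ($E = 1 \left(-18\right) 38 = \left(-18\right) 38 = -684$)
$C = 6752$
$Q{\left(b,f \right)} = 18 \left(1 + b\right)^{2}$ ($Q{\left(b,f \right)} = \left(1 + b\right)^{2} \cdot 18 = 18 \left(1 + b\right)^{2}$)
$\left(C + Q{\left(-13,-5 \right)}\right) + E = \left(6752 + 18 \left(1 - 13\right)^{2}\right) - 684 = \left(6752 + 18 \left(-12\right)^{2}\right) - 684 = \left(6752 + 18 \cdot 144\right) - 684 = \left(6752 + 2592\right) - 684 = 9344 - 684 = 8660$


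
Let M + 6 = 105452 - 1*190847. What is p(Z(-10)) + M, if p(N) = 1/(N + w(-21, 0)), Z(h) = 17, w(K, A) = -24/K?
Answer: -10845920/127 ≈ -85401.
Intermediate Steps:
M = -85401 (M = -6 + (105452 - 1*190847) = -6 + (105452 - 190847) = -6 - 85395 = -85401)
p(N) = 1/(8/7 + N) (p(N) = 1/(N - 24/(-21)) = 1/(N - 24*(-1/21)) = 1/(N + 8/7) = 1/(8/7 + N))
p(Z(-10)) + M = 7/(8 + 7*17) - 85401 = 7/(8 + 119) - 85401 = 7/127 - 85401 = -10845920/127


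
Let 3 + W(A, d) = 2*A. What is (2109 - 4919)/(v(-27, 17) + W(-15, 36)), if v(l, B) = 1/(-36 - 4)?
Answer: 112400/1321 ≈ 85.087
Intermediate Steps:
W(A, d) = -3 + 2*A
v(l, B) = -1/40 (v(l, B) = 1/(-40) = -1/40)
(2109 - 4919)/(v(-27, 17) + W(-15, 36)) = (2109 - 4919)/(-1/40 + (-3 + 2*(-15))) = -2810/(-1/40 + (-3 - 30)) = -2810/(-1/40 - 33) = -2810/(-1321/40) = -2810*(-40/1321) = 112400/1321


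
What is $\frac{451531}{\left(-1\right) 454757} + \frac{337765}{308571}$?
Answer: $\frac{14271625904}{140324822247} \approx 0.1017$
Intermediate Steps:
$\frac{451531}{\left(-1\right) 454757} + \frac{337765}{308571} = \frac{451531}{-454757} + 337765 \cdot \frac{1}{308571} = 451531 \left(- \frac{1}{454757}\right) + \frac{337765}{308571} = - \frac{451531}{454757} + \frac{337765}{308571} = \frac{14271625904}{140324822247}$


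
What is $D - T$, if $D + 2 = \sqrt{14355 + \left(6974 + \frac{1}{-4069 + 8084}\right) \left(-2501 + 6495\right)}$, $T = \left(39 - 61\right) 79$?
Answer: $1736 + \frac{3 \sqrt{49916298196765}}{4015} \approx 7015.1$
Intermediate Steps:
$T = -1738$ ($T = \left(-22\right) 79 = -1738$)
$D = -2 + \frac{3 \sqrt{49916298196765}}{4015}$ ($D = -2 + \sqrt{14355 + \left(6974 + \frac{1}{-4069 + 8084}\right) \left(-2501 + 6495\right)} = -2 + \sqrt{14355 + \left(6974 + \frac{1}{4015}\right) 3994} = -2 + \sqrt{14355 + \frac{28000611}{4015} \cdot 3994} = -2 + \sqrt{14355 + \frac{111834440334}{4015}} = -2 + \sqrt{\frac{111892075659}{4015}} = -2 + \frac{3 \sqrt{49916298196765}}{4015} \approx 5277.1$)
$D - T = \left(-2 + \frac{3 \sqrt{49916298196765}}{4015}\right) - -1738 = \left(-2 + \frac{3 \sqrt{49916298196765}}{4015}\right) + 1738 = 1736 + \frac{3 \sqrt{49916298196765}}{4015}$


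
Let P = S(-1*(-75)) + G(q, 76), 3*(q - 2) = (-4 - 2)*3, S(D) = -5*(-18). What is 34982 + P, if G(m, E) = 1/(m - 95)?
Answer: 3472127/99 ≈ 35072.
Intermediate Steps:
S(D) = 90
q = -4 (q = 2 + ((-4 - 2)*3)/3 = 2 + (-6*3)/3 = 2 + (⅓)*(-18) = 2 - 6 = -4)
G(m, E) = 1/(-95 + m)
P = 8909/99 (P = 90 + 1/(-95 - 4) = 90 + 1/(-99) = 90 - 1/99 = 8909/99 ≈ 89.990)
34982 + P = 34982 + 8909/99 = 3472127/99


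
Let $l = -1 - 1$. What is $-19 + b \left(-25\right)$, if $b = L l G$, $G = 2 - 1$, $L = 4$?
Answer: $181$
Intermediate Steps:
$l = -2$
$G = 1$ ($G = 2 - 1 = 1$)
$b = -8$ ($b = 4 \left(-2\right) 1 = \left(-8\right) 1 = -8$)
$-19 + b \left(-25\right) = -19 - -200 = -19 + 200 = 181$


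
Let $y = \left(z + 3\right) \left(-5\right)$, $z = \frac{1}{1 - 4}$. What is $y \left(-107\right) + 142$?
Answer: $\frac{4706}{3} \approx 1568.7$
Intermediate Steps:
$z = - \frac{1}{3}$ ($z = \frac{1}{-3} = - \frac{1}{3} \approx -0.33333$)
$y = - \frac{40}{3}$ ($y = \left(- \frac{1}{3} + 3\right) \left(-5\right) = \frac{8}{3} \left(-5\right) = - \frac{40}{3} \approx -13.333$)
$y \left(-107\right) + 142 = \left(- \frac{40}{3}\right) \left(-107\right) + 142 = \frac{4280}{3} + 142 = \frac{4706}{3}$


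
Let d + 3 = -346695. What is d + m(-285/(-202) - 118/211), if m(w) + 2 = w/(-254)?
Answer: -3753370075899/10825988 ≈ -3.4670e+5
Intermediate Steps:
d = -346698 (d = -3 - 346695 = -346698)
m(w) = -2 - w/254 (m(w) = -2 + w/(-254) = -2 + w*(-1/254) = -2 - w/254)
d + m(-285/(-202) - 118/211) = -346698 + (-2 - (-285/(-202) - 118/211)/254) = -346698 + (-2 - (-285*(-1/202) - 118*1/211)/254) = -346698 + (-2 - (285/202 - 118/211)/254) = -346698 + (-2 - 1/254*36299/42622) = -346698 + (-2 - 36299/10825988) = -346698 - 21688275/10825988 = -3753370075899/10825988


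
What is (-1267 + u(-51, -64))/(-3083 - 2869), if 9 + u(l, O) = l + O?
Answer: 1391/5952 ≈ 0.23370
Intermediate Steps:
u(l, O) = -9 + O + l (u(l, O) = -9 + (l + O) = -9 + (O + l) = -9 + O + l)
(-1267 + u(-51, -64))/(-3083 - 2869) = (-1267 + (-9 - 64 - 51))/(-3083 - 2869) = (-1267 - 124)/(-5952) = -1391*(-1/5952) = 1391/5952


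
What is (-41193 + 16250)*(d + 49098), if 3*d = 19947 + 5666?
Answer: -4312819301/3 ≈ -1.4376e+9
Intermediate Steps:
d = 25613/3 (d = (19947 + 5666)/3 = (1/3)*25613 = 25613/3 ≈ 8537.7)
(-41193 + 16250)*(d + 49098) = (-41193 + 16250)*(25613/3 + 49098) = -24943*172907/3 = -4312819301/3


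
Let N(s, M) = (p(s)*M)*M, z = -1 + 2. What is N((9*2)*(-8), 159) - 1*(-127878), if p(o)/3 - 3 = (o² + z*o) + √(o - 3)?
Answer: 1562114463 + 530901*I*√3 ≈ 1.5621e+9 + 9.1955e+5*I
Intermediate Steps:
z = 1
p(o) = 9 + 3*o + 3*o² + 3*√(-3 + o) (p(o) = 9 + 3*((o² + 1*o) + √(o - 3)) = 9 + 3*((o² + o) + √(-3 + o)) = 9 + 3*((o + o²) + √(-3 + o)) = 9 + 3*(o + o² + √(-3 + o)) = 9 + (3*o + 3*o² + 3*√(-3 + o)) = 9 + 3*o + 3*o² + 3*√(-3 + o))
N(s, M) = M²*(9 + 3*s + 3*s² + 3*√(-3 + s)) (N(s, M) = ((9 + 3*s + 3*s² + 3*√(-3 + s))*M)*M = (M*(9 + 3*s + 3*s² + 3*√(-3 + s)))*M = M²*(9 + 3*s + 3*s² + 3*√(-3 + s)))
N((9*2)*(-8), 159) - 1*(-127878) = 3*159²*(3 + (9*2)*(-8) + ((9*2)*(-8))² + √(-3 + (9*2)*(-8))) - 1*(-127878) = 3*25281*(3 + 18*(-8) + (18*(-8))² + √(-3 + 18*(-8))) + 127878 = 3*25281*(3 - 144 + (-144)² + √(-3 - 144)) + 127878 = 3*25281*(3 - 144 + 20736 + √(-147)) + 127878 = 3*25281*(3 - 144 + 20736 + 7*I*√3) + 127878 = 3*25281*(20595 + 7*I*√3) + 127878 = (1561986585 + 530901*I*√3) + 127878 = 1562114463 + 530901*I*√3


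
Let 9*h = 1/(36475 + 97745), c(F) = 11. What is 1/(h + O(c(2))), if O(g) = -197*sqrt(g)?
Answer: -1207980/622937714747079599 - 287465489038800*sqrt(11)/622937714747079599 ≈ -0.0015305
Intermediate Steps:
h = 1/1207980 (h = 1/(9*(36475 + 97745)) = (1/9)/134220 = (1/9)*(1/134220) = 1/1207980 ≈ 8.2783e-7)
1/(h + O(c(2))) = 1/(1/1207980 - 197*sqrt(11))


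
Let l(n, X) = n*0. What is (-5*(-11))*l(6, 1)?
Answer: 0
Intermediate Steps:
l(n, X) = 0
(-5*(-11))*l(6, 1) = -5*(-11)*0 = 55*0 = 0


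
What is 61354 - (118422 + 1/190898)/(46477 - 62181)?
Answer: 183953443450925/2997862192 ≈ 61362.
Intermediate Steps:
61354 - (118422 + 1/190898)/(46477 - 62181) = 61354 - (118422 + 1/190898)/(-15704) = 61354 - 22606522957*(-1)/(190898*15704) = 61354 - 1*(-22606522957/2997862192) = 61354 + 22606522957/2997862192 = 183953443450925/2997862192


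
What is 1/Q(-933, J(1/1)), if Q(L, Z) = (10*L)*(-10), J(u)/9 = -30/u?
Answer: 1/93300 ≈ 1.0718e-5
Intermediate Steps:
J(u) = -270/u (J(u) = 9*(-30/u) = -270/u)
Q(L, Z) = -100*L
1/Q(-933, J(1/1)) = 1/(-100*(-933)) = 1/93300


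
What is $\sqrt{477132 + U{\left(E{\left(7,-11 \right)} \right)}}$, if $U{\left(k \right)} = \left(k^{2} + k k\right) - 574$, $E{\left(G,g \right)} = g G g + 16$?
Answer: $4 \sqrt{122881} \approx 1402.2$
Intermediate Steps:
$E{\left(G,g \right)} = 16 + G g^{2}$ ($E{\left(G,g \right)} = G g g + 16 = G g^{2} + 16 = 16 + G g^{2}$)
$U{\left(k \right)} = -574 + 2 k^{2}$ ($U{\left(k \right)} = \left(k^{2} + k^{2}\right) - 574 = 2 k^{2} - 574 = -574 + 2 k^{2}$)
$\sqrt{477132 + U{\left(E{\left(7,-11 \right)} \right)}} = \sqrt{477132 - \left(574 - 2 \left(16 + 7 \left(-11\right)^{2}\right)^{2}\right)} = \sqrt{477132 - \left(574 - 2 \left(16 + 7 \cdot 121\right)^{2}\right)} = \sqrt{477132 - \left(574 - 2 \left(16 + 847\right)^{2}\right)} = \sqrt{477132 - \left(574 - 2 \cdot 863^{2}\right)} = \sqrt{477132 + \left(-574 + 2 \cdot 744769\right)} = \sqrt{477132 + \left(-574 + 1489538\right)} = \sqrt{477132 + 1488964} = \sqrt{1966096} = 4 \sqrt{122881}$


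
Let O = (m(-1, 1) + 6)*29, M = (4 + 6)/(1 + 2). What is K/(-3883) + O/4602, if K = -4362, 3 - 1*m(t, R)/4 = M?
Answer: 30899135/26804349 ≈ 1.1528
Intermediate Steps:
M = 10/3 ≈ 3.3333
m(t, R) = -4/3 (m(t, R) = 12 - 4*10/3 = 12 - 40/3 = -4/3)
O = 406/3 (O = (-4/3 + 6)*29 = (14/3)*29 = 406/3 ≈ 135.33)
K/(-3883) + O/4602 = -4362/(-3883) + (406/3)/4602 = -4362*(-1/3883) + (406/3)*(1/4602) = 4362/3883 + 203/6903 = 30899135/26804349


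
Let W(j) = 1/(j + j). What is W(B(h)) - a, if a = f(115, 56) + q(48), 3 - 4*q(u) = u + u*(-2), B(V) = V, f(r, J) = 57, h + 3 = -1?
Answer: -559/8 ≈ -69.875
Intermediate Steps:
h = -4 (h = -3 - 1 = -4)
q(u) = 3/4 + u/4 (q(u) = 3/4 - (u + u*(-2))/4 = 3/4 - (u - 2*u)/4 = 3/4 - (-1)*u/4 = 3/4 + u/4)
W(j) = 1/(2*j)
a = 279/4 (a = 57 + (3/4 + (1/4)*48) = 57 + (3/4 + 12) = 57 + 51/4 = 279/4 ≈ 69.750)
W(B(h)) - a = (1/2)/(-4) - 1*279/4 = (1/2)*(-1/4) - 279/4 = -1/8 - 279/4 = -559/8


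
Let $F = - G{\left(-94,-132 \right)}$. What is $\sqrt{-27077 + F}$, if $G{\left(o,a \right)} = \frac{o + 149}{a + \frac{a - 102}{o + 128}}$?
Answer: $\frac{i \sqrt{150933682182}}{2361} \approx 164.55 i$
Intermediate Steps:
$G{\left(o,a \right)} = \frac{149 + o}{a + \frac{-102 + a}{128 + o}}$
$F = \frac{935}{2361}$ ($F = - \frac{19072 + \left(-94\right)^{2} + 277 \left(-94\right)}{-102 + 129 \left(-132\right) - -12408} = - \frac{19072 + 8836 - 26038}{-102 - 17028 + 12408} = - \frac{1870}{-4722} = - \frac{\left(-1\right) 1870}{4722} = \left(-1\right) \left(- \frac{935}{2361}\right) = \frac{935}{2361} \approx 0.39602$)
$\sqrt{-27077 + F} = \sqrt{-27077 + \frac{935}{2361}} = \sqrt{- \frac{63927862}{2361}} = \frac{i \sqrt{150933682182}}{2361}$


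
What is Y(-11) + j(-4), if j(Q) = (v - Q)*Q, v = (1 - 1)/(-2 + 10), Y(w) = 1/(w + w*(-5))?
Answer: -703/44 ≈ -15.977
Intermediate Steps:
Y(w) = -1/(4*w) (Y(w) = 1/(w - 5*w) = 1/(-4*w) = -1/(4*w))
v = 0 (v = 0/8 = 0*(⅛) = 0)
j(Q) = -Q² (j(Q) = (0 - Q)*Q = (-Q)*Q = -Q²)
Y(-11) + j(-4) = -¼/(-11) - 1*(-4)² = -¼*(-1/11) - 1*16 = 1/44 - 16 = -703/44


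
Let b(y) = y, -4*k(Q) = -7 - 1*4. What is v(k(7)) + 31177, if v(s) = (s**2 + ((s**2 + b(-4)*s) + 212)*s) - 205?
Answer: 2019399/64 ≈ 31553.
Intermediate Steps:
k(Q) = 11/4 (k(Q) = -(-7 - 1*4)/4 = -(-7 - 4)/4 = -1/4*(-11) = 11/4)
v(s) = -205 + s**2 + s*(212 + s**2 - 4*s) (v(s) = (s**2 + ((s**2 - 4*s) + 212)*s) - 205 = (s**2 + (212 + s**2 - 4*s)*s) - 205 = (s**2 + s*(212 + s**2 - 4*s)) - 205 = -205 + s**2 + s*(212 + s**2 - 4*s))
v(k(7)) + 31177 = (-205 + (11/4)**3 - 3*(11/4)**2 + 212*(11/4)) + 31177 = (-205 + 1331/64 - 3*121/16 + 583) + 31177 = (-205 + 1331/64 - 363/16 + 583) + 31177 = 24071/64 + 31177 = 2019399/64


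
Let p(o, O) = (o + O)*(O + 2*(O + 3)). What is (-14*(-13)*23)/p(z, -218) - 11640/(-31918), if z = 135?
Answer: 189913627/429169428 ≈ 0.44251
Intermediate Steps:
p(o, O) = (6 + 3*O)*(O + o) (p(o, O) = (O + o)*(O + 2*(3 + O)) = (O + o)*(O + (6 + 2*O)) = (O + o)*(6 + 3*O) = (6 + 3*O)*(O + o))
(-14*(-13)*23)/p(z, -218) - 11640/(-31918) = (-14*(-13)*23)/(3*(-218)² + 6*(-218) + 6*135 + 3*(-218)*135) - 11640/(-31918) = (182*23)/(3*47524 - 1308 + 810 - 88290) - 11640*(-1/31918) = 4186/(142572 - 1308 + 810 - 88290) + 5820/15959 = 4186/53784 + 5820/15959 = 4186*(1/53784) + 5820/15959 = 2093/26892 + 5820/15959 = 189913627/429169428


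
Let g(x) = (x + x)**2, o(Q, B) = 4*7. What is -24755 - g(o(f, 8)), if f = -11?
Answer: -27891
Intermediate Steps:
o(Q, B) = 28
g(x) = 4*x**2 (g(x) = (2*x)**2 = 4*x**2)
-24755 - g(o(f, 8)) = -24755 - 4*28**2 = -24755 - 4*784 = -24755 - 1*3136 = -24755 - 3136 = -27891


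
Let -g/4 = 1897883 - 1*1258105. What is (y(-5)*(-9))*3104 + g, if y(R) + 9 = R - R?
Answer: -2307688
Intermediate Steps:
y(R) = -9 (y(R) = -9 + (R - R) = -9 + 0 = -9)
g = -2559112 (g = -4*(1897883 - 1*1258105) = -4*(1897883 - 1258105) = -4*639778 = -2559112)
(y(-5)*(-9))*3104 + g = -9*(-9)*3104 - 2559112 = 81*3104 - 2559112 = 251424 - 2559112 = -2307688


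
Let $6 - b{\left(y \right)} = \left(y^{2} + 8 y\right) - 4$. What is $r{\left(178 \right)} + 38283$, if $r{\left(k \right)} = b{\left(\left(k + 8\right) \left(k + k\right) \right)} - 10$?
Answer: $-4385050101$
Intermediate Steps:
$b{\left(y \right)} = 10 - y^{2} - 8 y$ ($b{\left(y \right)} = 6 - \left(\left(y^{2} + 8 y\right) - 4\right) = 6 - \left(-4 + y^{2} + 8 y\right) = 10 - y^{2} - 8 y$)
$r{\left(k \right)} = - 16 k \left(8 + k\right) - 4 k^{2} \left(8 + k\right)^{2}$ ($r{\left(k \right)} = \left(10 - \left(\left(k + 8\right) \left(k + k\right)\right)^{2} - 8 \left(k + 8\right) \left(k + k\right)\right) - 10 = \left(10 - \left(\left(8 + k\right) 2 k\right)^{2} - 8 \left(8 + k\right) 2 k\right) - 10 = \left(10 - \left(2 k \left(8 + k\right)\right)^{2} - 8 \cdot 2 k \left(8 + k\right)\right) - 10 = \left(10 - 4 k^{2} \left(8 + k\right)^{2} - 16 k \left(8 + k\right)\right) - 10 = \left(10 - 16 k \left(8 + k\right) - 4 k^{2} \left(8 + k\right)^{2}\right) - 10 = - 16 k \left(8 + k\right) - 4 k^{2} \left(8 + k\right)^{2}$)
$r{\left(178 \right)} + 38283 = 4 \cdot 178 \left(-4 - 178 \left(8 + 178\right)\right) \left(8 + 178\right) + 38283 = 4 \cdot 178 \left(-4 - 178 \cdot 186\right) 186 + 38283 = 4 \cdot 178 \left(-4 - 33108\right) 186 + 38283 = 4 \cdot 178 \left(-33112\right) 186 + 38283 = -4385088384 + 38283 = -4385050101$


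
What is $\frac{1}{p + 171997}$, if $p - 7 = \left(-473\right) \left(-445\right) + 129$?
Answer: $\frac{1}{382618} \approx 2.6136 \cdot 10^{-6}$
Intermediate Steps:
$p = 210621$ ($p = 7 + \left(\left(-473\right) \left(-445\right) + 129\right) = 7 + \left(210485 + 129\right) = 7 + 210614 = 210621$)
$\frac{1}{p + 171997} = \frac{1}{210621 + 171997} = \frac{1}{382618}$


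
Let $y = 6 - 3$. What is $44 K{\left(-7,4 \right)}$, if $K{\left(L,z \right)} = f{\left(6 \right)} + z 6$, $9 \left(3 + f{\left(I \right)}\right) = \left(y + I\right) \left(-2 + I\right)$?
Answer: $1100$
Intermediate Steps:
$y = 3$
$f{\left(I \right)} = -3 + \frac{\left(-2 + I\right) \left(3 + I\right)}{9}$ ($f{\left(I \right)} = -3 + \frac{\left(3 + I\right) \left(-2 + I\right)}{9} = -3 + \frac{\left(-2 + I\right) \left(3 + I\right)}{9}$)
$K{\left(L,z \right)} = 1 + 6 z$ ($K{\left(L,z \right)} = \left(- \frac{11}{3} + \frac{1}{9} \cdot 6 + \frac{6^{2}}{9}\right) + z 6 = \left(- \frac{11}{3} + \frac{2}{3} + \frac{1}{9} \cdot 36\right) + 6 z = \left(- \frac{11}{3} + \frac{2}{3} + 4\right) + 6 z = 1 + 6 z$)
$44 K{\left(-7,4 \right)} = 44 \left(1 + 6 \cdot 4\right) = 44 \left(1 + 24\right) = 44 \cdot 25 = 1100$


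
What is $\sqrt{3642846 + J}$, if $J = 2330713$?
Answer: $\sqrt{5973559} \approx 2444.1$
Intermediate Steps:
$\sqrt{3642846 + J} = \sqrt{3642846 + 2330713} = \sqrt{5973559}$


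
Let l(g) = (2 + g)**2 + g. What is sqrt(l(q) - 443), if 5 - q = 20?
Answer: 17*I ≈ 17.0*I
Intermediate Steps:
q = -15 (q = 5 - 1*20 = 5 - 20 = -15)
l(g) = g + (2 + g)**2
sqrt(l(q) - 443) = sqrt((-15 + (2 - 15)**2) - 443) = sqrt((-15 + (-13)**2) - 443) = sqrt((-15 + 169) - 443) = sqrt(154 - 443) = sqrt(-289) = 17*I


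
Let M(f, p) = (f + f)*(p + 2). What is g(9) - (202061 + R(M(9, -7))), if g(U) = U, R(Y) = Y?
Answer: -201962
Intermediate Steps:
M(f, p) = 2*f*(2 + p) (M(f, p) = (2*f)*(2 + p) = 2*f*(2 + p))
g(9) - (202061 + R(M(9, -7))) = 9 - (202061 + 2*9*(2 - 7)) = 9 - (202061 + 2*9*(-5)) = 9 - (202061 - 90) = 9 - 1*201971 = 9 - 201971 = -201962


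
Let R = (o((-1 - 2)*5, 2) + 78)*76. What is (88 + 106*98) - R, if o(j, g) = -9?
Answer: 5232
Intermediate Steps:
R = 5244 (R = (-9 + 78)*76 = 69*76 = 5244)
(88 + 106*98) - R = (88 + 106*98) - 1*5244 = (88 + 10388) - 5244 = 10476 - 5244 = 5232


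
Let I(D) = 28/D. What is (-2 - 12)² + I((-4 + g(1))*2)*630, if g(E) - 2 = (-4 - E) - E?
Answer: -1813/2 ≈ -906.50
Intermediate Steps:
g(E) = -2 - 2*E (g(E) = 2 + ((-4 - E) - E) = 2 + (-4 - 2*E) = -2 - 2*E)
(-2 - 12)² + I((-4 + g(1))*2)*630 = (-2 - 12)² + (28/(((-4 + (-2 - 2*1))*2)))*630 = (-14)² + (28/(((-4 + (-2 - 2))*2)))*630 = 196 + (28/(((-4 - 4)*2)))*630 = 196 + (28/((-8*2)))*630 = 196 + (28/(-16))*630 = 196 + (28*(-1/16))*630 = 196 - 7/4*630 = 196 - 2205/2 = -1813/2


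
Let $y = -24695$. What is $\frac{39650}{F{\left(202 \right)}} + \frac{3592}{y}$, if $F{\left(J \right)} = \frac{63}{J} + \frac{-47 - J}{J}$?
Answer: $- \frac{220256494}{5115} \approx -43061.0$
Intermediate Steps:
$F{\left(J \right)} = \frac{63}{J} + \frac{-47 - J}{J}$
$\frac{39650}{F{\left(202 \right)}} + \frac{3592}{y} = \frac{39650}{\frac{1}{202} \left(16 - 202\right)} + \frac{3592}{-24695} = \frac{39650}{\frac{1}{202} \left(16 - 202\right)} + 3592 \left(- \frac{1}{24695}\right) = \frac{39650}{\frac{1}{202} \left(-186\right)} - \frac{8}{55} = \frac{39650}{- \frac{93}{101}} - \frac{8}{55} = 39650 \left(- \frac{101}{93}\right) - \frac{8}{55} = - \frac{4004650}{93} - \frac{8}{55} = - \frac{220256494}{5115}$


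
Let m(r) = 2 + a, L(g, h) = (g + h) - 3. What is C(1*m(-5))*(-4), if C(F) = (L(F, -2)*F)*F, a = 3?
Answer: 0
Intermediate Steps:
L(g, h) = -3 + g + h
m(r) = 5 (m(r) = 2 + 3 = 5)
C(F) = F²*(-5 + F) (C(F) = ((-3 + F - 2)*F)*F = ((-5 + F)*F)*F = (F*(-5 + F))*F = F²*(-5 + F))
C(1*m(-5))*(-4) = ((1*5)²*(-5 + 1*5))*(-4) = (5²*(-5 + 5))*(-4) = (25*0)*(-4) = 0*(-4) = 0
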